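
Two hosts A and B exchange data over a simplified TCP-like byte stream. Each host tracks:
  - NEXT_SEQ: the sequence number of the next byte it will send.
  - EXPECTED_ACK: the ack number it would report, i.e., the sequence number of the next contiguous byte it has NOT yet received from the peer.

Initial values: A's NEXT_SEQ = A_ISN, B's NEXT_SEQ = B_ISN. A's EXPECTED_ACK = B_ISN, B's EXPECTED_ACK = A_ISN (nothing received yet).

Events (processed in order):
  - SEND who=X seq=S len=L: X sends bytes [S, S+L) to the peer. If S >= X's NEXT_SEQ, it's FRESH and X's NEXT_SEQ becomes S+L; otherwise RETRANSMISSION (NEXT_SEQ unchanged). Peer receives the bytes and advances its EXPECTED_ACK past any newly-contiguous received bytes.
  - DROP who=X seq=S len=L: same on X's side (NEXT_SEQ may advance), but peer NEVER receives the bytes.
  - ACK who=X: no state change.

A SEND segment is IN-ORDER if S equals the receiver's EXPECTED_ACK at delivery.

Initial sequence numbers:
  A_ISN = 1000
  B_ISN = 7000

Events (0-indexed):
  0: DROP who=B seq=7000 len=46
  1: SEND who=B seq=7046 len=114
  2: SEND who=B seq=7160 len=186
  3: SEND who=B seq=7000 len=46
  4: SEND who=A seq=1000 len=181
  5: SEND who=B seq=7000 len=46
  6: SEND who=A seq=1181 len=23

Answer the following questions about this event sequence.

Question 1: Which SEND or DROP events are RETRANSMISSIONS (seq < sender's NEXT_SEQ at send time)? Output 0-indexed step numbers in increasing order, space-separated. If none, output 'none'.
Answer: 3 5

Derivation:
Step 0: DROP seq=7000 -> fresh
Step 1: SEND seq=7046 -> fresh
Step 2: SEND seq=7160 -> fresh
Step 3: SEND seq=7000 -> retransmit
Step 4: SEND seq=1000 -> fresh
Step 5: SEND seq=7000 -> retransmit
Step 6: SEND seq=1181 -> fresh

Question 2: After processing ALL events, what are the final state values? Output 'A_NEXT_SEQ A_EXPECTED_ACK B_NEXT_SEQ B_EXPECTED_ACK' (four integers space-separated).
After event 0: A_seq=1000 A_ack=7000 B_seq=7046 B_ack=1000
After event 1: A_seq=1000 A_ack=7000 B_seq=7160 B_ack=1000
After event 2: A_seq=1000 A_ack=7000 B_seq=7346 B_ack=1000
After event 3: A_seq=1000 A_ack=7346 B_seq=7346 B_ack=1000
After event 4: A_seq=1181 A_ack=7346 B_seq=7346 B_ack=1181
After event 5: A_seq=1181 A_ack=7346 B_seq=7346 B_ack=1181
After event 6: A_seq=1204 A_ack=7346 B_seq=7346 B_ack=1204

Answer: 1204 7346 7346 1204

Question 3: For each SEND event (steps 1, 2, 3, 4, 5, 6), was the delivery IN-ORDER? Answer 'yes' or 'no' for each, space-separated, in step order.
Answer: no no yes yes no yes

Derivation:
Step 1: SEND seq=7046 -> out-of-order
Step 2: SEND seq=7160 -> out-of-order
Step 3: SEND seq=7000 -> in-order
Step 4: SEND seq=1000 -> in-order
Step 5: SEND seq=7000 -> out-of-order
Step 6: SEND seq=1181 -> in-order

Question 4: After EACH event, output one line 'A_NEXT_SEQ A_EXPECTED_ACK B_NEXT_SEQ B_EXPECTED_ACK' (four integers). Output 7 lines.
1000 7000 7046 1000
1000 7000 7160 1000
1000 7000 7346 1000
1000 7346 7346 1000
1181 7346 7346 1181
1181 7346 7346 1181
1204 7346 7346 1204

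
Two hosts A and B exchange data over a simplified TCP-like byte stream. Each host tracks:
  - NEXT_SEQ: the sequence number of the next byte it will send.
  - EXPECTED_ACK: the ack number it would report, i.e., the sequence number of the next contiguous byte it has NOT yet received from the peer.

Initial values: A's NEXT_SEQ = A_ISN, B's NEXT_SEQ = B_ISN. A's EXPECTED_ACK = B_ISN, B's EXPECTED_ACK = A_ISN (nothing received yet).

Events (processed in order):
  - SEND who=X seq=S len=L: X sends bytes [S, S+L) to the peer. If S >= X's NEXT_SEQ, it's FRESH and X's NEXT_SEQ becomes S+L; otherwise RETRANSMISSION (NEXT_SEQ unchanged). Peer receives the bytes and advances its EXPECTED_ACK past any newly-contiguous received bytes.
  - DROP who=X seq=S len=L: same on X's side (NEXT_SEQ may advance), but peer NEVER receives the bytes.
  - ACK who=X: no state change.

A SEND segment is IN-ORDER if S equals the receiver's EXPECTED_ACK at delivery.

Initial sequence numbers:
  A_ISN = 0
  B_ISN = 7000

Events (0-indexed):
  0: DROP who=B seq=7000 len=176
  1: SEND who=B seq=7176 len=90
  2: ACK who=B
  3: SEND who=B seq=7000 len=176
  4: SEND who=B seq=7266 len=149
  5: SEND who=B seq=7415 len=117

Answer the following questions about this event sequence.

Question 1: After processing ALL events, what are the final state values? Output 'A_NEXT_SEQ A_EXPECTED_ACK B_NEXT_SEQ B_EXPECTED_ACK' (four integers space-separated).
Answer: 0 7532 7532 0

Derivation:
After event 0: A_seq=0 A_ack=7000 B_seq=7176 B_ack=0
After event 1: A_seq=0 A_ack=7000 B_seq=7266 B_ack=0
After event 2: A_seq=0 A_ack=7000 B_seq=7266 B_ack=0
After event 3: A_seq=0 A_ack=7266 B_seq=7266 B_ack=0
After event 4: A_seq=0 A_ack=7415 B_seq=7415 B_ack=0
After event 5: A_seq=0 A_ack=7532 B_seq=7532 B_ack=0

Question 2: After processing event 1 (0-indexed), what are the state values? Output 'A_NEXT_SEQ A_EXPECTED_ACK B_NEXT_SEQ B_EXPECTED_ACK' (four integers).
After event 0: A_seq=0 A_ack=7000 B_seq=7176 B_ack=0
After event 1: A_seq=0 A_ack=7000 B_seq=7266 B_ack=0

0 7000 7266 0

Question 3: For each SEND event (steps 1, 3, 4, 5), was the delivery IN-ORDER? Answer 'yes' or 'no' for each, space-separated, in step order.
Answer: no yes yes yes

Derivation:
Step 1: SEND seq=7176 -> out-of-order
Step 3: SEND seq=7000 -> in-order
Step 4: SEND seq=7266 -> in-order
Step 5: SEND seq=7415 -> in-order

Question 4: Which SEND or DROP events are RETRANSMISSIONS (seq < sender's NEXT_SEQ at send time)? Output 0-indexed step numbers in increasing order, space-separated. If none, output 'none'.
Answer: 3

Derivation:
Step 0: DROP seq=7000 -> fresh
Step 1: SEND seq=7176 -> fresh
Step 3: SEND seq=7000 -> retransmit
Step 4: SEND seq=7266 -> fresh
Step 5: SEND seq=7415 -> fresh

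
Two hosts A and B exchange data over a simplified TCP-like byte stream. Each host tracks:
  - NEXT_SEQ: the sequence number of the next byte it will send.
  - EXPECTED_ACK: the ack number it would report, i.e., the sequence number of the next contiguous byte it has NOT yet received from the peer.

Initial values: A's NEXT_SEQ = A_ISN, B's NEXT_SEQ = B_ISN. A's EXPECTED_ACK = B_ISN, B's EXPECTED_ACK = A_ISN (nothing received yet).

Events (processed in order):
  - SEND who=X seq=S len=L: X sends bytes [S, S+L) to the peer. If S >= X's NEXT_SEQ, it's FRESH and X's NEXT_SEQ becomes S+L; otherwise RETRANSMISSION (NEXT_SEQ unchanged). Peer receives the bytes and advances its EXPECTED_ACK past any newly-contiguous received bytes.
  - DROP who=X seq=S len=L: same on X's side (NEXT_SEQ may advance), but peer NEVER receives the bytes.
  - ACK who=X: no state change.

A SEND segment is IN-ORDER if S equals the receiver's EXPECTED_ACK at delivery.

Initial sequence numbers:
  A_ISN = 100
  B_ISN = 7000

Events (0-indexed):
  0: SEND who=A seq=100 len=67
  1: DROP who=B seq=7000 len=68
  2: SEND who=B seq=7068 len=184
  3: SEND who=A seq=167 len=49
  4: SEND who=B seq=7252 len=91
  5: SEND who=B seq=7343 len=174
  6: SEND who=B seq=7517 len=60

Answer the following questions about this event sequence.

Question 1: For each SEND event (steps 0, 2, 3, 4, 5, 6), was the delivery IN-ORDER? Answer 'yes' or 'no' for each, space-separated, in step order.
Step 0: SEND seq=100 -> in-order
Step 2: SEND seq=7068 -> out-of-order
Step 3: SEND seq=167 -> in-order
Step 4: SEND seq=7252 -> out-of-order
Step 5: SEND seq=7343 -> out-of-order
Step 6: SEND seq=7517 -> out-of-order

Answer: yes no yes no no no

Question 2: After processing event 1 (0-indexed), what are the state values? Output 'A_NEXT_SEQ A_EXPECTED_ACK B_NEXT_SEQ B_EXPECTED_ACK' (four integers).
After event 0: A_seq=167 A_ack=7000 B_seq=7000 B_ack=167
After event 1: A_seq=167 A_ack=7000 B_seq=7068 B_ack=167

167 7000 7068 167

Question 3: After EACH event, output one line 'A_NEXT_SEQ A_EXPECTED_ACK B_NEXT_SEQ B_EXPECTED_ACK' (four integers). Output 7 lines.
167 7000 7000 167
167 7000 7068 167
167 7000 7252 167
216 7000 7252 216
216 7000 7343 216
216 7000 7517 216
216 7000 7577 216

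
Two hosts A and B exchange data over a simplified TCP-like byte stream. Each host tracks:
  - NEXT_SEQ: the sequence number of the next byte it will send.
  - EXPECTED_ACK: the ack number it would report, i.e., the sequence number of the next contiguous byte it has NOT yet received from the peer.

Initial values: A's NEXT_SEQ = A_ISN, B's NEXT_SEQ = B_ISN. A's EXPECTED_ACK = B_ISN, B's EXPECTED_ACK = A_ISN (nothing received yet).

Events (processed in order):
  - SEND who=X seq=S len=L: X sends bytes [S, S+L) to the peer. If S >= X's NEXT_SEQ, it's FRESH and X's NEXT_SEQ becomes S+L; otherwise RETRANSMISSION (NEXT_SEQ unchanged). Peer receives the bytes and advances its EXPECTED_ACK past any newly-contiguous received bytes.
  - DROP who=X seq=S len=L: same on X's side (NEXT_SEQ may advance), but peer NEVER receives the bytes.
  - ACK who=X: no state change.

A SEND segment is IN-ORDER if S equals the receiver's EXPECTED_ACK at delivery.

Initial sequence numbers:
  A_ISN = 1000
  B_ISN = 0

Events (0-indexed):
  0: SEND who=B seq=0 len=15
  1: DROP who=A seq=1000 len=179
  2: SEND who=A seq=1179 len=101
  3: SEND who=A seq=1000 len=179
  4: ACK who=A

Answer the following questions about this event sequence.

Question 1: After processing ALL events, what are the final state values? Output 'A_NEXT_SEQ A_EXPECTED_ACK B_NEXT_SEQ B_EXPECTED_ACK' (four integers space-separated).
Answer: 1280 15 15 1280

Derivation:
After event 0: A_seq=1000 A_ack=15 B_seq=15 B_ack=1000
After event 1: A_seq=1179 A_ack=15 B_seq=15 B_ack=1000
After event 2: A_seq=1280 A_ack=15 B_seq=15 B_ack=1000
After event 3: A_seq=1280 A_ack=15 B_seq=15 B_ack=1280
After event 4: A_seq=1280 A_ack=15 B_seq=15 B_ack=1280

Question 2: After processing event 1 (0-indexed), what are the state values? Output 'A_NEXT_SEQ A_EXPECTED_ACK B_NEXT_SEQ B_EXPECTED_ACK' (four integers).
After event 0: A_seq=1000 A_ack=15 B_seq=15 B_ack=1000
After event 1: A_seq=1179 A_ack=15 B_seq=15 B_ack=1000

1179 15 15 1000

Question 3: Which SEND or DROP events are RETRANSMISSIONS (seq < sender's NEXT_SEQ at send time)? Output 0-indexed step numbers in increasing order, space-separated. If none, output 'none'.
Step 0: SEND seq=0 -> fresh
Step 1: DROP seq=1000 -> fresh
Step 2: SEND seq=1179 -> fresh
Step 3: SEND seq=1000 -> retransmit

Answer: 3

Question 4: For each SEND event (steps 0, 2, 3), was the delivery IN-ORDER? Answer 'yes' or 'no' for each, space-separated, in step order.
Answer: yes no yes

Derivation:
Step 0: SEND seq=0 -> in-order
Step 2: SEND seq=1179 -> out-of-order
Step 3: SEND seq=1000 -> in-order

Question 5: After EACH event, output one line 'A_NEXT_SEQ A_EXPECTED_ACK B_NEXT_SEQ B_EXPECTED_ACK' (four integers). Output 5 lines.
1000 15 15 1000
1179 15 15 1000
1280 15 15 1000
1280 15 15 1280
1280 15 15 1280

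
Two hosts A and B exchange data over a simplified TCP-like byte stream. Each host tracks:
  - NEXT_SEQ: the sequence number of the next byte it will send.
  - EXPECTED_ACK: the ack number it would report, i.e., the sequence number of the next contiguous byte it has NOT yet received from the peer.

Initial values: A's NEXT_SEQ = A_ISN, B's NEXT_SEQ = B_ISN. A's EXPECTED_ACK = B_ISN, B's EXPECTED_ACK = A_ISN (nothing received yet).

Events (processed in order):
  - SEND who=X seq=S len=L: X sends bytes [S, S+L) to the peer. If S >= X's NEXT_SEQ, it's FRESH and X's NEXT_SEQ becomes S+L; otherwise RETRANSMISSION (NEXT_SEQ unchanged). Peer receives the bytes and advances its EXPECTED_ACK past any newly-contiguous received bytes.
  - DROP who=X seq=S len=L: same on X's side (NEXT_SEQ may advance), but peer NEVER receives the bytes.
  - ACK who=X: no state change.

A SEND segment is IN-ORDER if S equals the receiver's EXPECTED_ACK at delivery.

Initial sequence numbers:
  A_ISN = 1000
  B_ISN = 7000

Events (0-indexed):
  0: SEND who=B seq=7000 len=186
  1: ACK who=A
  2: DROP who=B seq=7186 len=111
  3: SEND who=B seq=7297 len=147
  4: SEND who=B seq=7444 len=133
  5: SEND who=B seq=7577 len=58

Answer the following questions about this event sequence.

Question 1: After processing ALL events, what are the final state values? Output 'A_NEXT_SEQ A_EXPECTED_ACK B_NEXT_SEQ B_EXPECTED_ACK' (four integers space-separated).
After event 0: A_seq=1000 A_ack=7186 B_seq=7186 B_ack=1000
After event 1: A_seq=1000 A_ack=7186 B_seq=7186 B_ack=1000
After event 2: A_seq=1000 A_ack=7186 B_seq=7297 B_ack=1000
After event 3: A_seq=1000 A_ack=7186 B_seq=7444 B_ack=1000
After event 4: A_seq=1000 A_ack=7186 B_seq=7577 B_ack=1000
After event 5: A_seq=1000 A_ack=7186 B_seq=7635 B_ack=1000

Answer: 1000 7186 7635 1000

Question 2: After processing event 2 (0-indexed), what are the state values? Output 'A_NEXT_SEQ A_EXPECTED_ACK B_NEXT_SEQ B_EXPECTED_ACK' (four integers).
After event 0: A_seq=1000 A_ack=7186 B_seq=7186 B_ack=1000
After event 1: A_seq=1000 A_ack=7186 B_seq=7186 B_ack=1000
After event 2: A_seq=1000 A_ack=7186 B_seq=7297 B_ack=1000

1000 7186 7297 1000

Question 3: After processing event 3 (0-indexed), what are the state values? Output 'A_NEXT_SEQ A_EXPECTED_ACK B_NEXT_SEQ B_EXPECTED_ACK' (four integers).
After event 0: A_seq=1000 A_ack=7186 B_seq=7186 B_ack=1000
After event 1: A_seq=1000 A_ack=7186 B_seq=7186 B_ack=1000
After event 2: A_seq=1000 A_ack=7186 B_seq=7297 B_ack=1000
After event 3: A_seq=1000 A_ack=7186 B_seq=7444 B_ack=1000

1000 7186 7444 1000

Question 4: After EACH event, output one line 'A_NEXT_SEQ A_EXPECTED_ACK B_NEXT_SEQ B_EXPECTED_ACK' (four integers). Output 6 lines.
1000 7186 7186 1000
1000 7186 7186 1000
1000 7186 7297 1000
1000 7186 7444 1000
1000 7186 7577 1000
1000 7186 7635 1000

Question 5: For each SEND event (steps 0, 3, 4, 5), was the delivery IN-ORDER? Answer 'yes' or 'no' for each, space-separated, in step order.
Answer: yes no no no

Derivation:
Step 0: SEND seq=7000 -> in-order
Step 3: SEND seq=7297 -> out-of-order
Step 4: SEND seq=7444 -> out-of-order
Step 5: SEND seq=7577 -> out-of-order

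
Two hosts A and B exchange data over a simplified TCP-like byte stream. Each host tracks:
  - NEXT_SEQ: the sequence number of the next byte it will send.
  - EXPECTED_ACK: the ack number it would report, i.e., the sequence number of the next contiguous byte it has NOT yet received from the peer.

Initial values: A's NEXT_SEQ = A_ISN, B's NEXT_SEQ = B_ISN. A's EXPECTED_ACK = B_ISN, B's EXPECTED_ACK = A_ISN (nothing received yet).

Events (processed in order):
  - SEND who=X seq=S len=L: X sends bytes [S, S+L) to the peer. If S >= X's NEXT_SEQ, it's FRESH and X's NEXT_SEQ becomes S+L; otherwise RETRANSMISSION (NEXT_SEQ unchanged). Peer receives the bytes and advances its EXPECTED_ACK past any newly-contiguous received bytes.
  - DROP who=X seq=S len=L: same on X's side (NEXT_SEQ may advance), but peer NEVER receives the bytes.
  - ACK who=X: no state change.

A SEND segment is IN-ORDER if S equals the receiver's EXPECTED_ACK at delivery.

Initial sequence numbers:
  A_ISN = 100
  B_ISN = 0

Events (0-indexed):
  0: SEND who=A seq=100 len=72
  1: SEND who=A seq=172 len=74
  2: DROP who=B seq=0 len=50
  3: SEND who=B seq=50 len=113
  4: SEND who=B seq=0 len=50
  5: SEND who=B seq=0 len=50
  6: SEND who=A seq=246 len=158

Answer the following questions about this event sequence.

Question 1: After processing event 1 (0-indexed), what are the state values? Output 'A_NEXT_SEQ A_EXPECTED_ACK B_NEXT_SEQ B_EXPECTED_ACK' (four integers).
After event 0: A_seq=172 A_ack=0 B_seq=0 B_ack=172
After event 1: A_seq=246 A_ack=0 B_seq=0 B_ack=246

246 0 0 246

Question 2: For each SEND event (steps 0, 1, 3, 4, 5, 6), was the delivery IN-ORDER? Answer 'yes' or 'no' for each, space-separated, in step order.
Step 0: SEND seq=100 -> in-order
Step 1: SEND seq=172 -> in-order
Step 3: SEND seq=50 -> out-of-order
Step 4: SEND seq=0 -> in-order
Step 5: SEND seq=0 -> out-of-order
Step 6: SEND seq=246 -> in-order

Answer: yes yes no yes no yes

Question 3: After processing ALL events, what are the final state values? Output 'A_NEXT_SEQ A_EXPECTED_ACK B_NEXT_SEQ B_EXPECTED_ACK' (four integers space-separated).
After event 0: A_seq=172 A_ack=0 B_seq=0 B_ack=172
After event 1: A_seq=246 A_ack=0 B_seq=0 B_ack=246
After event 2: A_seq=246 A_ack=0 B_seq=50 B_ack=246
After event 3: A_seq=246 A_ack=0 B_seq=163 B_ack=246
After event 4: A_seq=246 A_ack=163 B_seq=163 B_ack=246
After event 5: A_seq=246 A_ack=163 B_seq=163 B_ack=246
After event 6: A_seq=404 A_ack=163 B_seq=163 B_ack=404

Answer: 404 163 163 404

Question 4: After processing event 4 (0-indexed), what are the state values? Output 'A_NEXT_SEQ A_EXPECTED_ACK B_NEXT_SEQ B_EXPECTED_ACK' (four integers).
After event 0: A_seq=172 A_ack=0 B_seq=0 B_ack=172
After event 1: A_seq=246 A_ack=0 B_seq=0 B_ack=246
After event 2: A_seq=246 A_ack=0 B_seq=50 B_ack=246
After event 3: A_seq=246 A_ack=0 B_seq=163 B_ack=246
After event 4: A_seq=246 A_ack=163 B_seq=163 B_ack=246

246 163 163 246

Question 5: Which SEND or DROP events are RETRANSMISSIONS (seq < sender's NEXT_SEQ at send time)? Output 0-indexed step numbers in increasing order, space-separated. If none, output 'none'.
Step 0: SEND seq=100 -> fresh
Step 1: SEND seq=172 -> fresh
Step 2: DROP seq=0 -> fresh
Step 3: SEND seq=50 -> fresh
Step 4: SEND seq=0 -> retransmit
Step 5: SEND seq=0 -> retransmit
Step 6: SEND seq=246 -> fresh

Answer: 4 5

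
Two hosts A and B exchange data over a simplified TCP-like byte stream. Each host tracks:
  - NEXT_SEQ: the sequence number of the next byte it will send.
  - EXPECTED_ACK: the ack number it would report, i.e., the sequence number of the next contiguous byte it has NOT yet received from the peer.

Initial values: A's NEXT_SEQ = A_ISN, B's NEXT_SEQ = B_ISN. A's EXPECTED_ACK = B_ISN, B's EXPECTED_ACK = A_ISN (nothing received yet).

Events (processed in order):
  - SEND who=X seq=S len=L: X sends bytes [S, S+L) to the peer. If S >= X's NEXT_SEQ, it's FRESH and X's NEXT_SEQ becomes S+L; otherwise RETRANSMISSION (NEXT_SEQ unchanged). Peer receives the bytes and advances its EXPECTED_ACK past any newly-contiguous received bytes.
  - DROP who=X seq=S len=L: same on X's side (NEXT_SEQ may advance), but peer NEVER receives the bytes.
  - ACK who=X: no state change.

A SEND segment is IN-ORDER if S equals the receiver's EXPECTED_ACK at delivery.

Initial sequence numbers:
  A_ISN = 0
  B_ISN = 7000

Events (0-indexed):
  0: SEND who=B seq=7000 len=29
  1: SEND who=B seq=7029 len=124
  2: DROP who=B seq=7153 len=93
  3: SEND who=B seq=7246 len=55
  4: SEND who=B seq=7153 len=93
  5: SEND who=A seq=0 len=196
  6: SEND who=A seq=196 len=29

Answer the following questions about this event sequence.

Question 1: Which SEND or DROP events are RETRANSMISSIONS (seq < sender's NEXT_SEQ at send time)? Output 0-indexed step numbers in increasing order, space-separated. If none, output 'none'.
Step 0: SEND seq=7000 -> fresh
Step 1: SEND seq=7029 -> fresh
Step 2: DROP seq=7153 -> fresh
Step 3: SEND seq=7246 -> fresh
Step 4: SEND seq=7153 -> retransmit
Step 5: SEND seq=0 -> fresh
Step 6: SEND seq=196 -> fresh

Answer: 4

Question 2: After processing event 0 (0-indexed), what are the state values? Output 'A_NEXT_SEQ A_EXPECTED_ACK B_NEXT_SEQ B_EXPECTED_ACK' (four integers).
After event 0: A_seq=0 A_ack=7029 B_seq=7029 B_ack=0

0 7029 7029 0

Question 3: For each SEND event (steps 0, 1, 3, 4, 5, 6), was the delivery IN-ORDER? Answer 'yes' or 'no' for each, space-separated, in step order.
Step 0: SEND seq=7000 -> in-order
Step 1: SEND seq=7029 -> in-order
Step 3: SEND seq=7246 -> out-of-order
Step 4: SEND seq=7153 -> in-order
Step 5: SEND seq=0 -> in-order
Step 6: SEND seq=196 -> in-order

Answer: yes yes no yes yes yes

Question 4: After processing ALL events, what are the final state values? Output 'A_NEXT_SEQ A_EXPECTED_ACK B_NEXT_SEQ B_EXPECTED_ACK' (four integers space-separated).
After event 0: A_seq=0 A_ack=7029 B_seq=7029 B_ack=0
After event 1: A_seq=0 A_ack=7153 B_seq=7153 B_ack=0
After event 2: A_seq=0 A_ack=7153 B_seq=7246 B_ack=0
After event 3: A_seq=0 A_ack=7153 B_seq=7301 B_ack=0
After event 4: A_seq=0 A_ack=7301 B_seq=7301 B_ack=0
After event 5: A_seq=196 A_ack=7301 B_seq=7301 B_ack=196
After event 6: A_seq=225 A_ack=7301 B_seq=7301 B_ack=225

Answer: 225 7301 7301 225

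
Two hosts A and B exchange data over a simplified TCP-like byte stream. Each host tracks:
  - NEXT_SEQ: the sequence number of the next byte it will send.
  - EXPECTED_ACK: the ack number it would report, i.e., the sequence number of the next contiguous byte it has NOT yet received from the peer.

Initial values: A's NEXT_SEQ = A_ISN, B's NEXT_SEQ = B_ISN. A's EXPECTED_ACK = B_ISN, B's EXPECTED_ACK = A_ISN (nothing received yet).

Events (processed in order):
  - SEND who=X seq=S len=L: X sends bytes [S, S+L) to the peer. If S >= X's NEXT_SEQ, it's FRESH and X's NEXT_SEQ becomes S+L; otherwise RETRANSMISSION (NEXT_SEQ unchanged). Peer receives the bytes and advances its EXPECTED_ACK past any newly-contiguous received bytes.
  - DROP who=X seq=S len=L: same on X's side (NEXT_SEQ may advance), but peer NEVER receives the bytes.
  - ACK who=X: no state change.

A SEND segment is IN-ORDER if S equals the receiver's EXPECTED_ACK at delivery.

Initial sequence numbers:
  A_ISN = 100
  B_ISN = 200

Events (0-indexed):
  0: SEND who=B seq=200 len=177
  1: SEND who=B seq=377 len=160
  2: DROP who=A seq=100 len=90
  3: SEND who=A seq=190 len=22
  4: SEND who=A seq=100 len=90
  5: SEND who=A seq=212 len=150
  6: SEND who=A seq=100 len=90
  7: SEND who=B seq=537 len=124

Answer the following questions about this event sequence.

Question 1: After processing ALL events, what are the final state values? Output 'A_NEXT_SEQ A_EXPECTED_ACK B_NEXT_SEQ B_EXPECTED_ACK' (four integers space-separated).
After event 0: A_seq=100 A_ack=377 B_seq=377 B_ack=100
After event 1: A_seq=100 A_ack=537 B_seq=537 B_ack=100
After event 2: A_seq=190 A_ack=537 B_seq=537 B_ack=100
After event 3: A_seq=212 A_ack=537 B_seq=537 B_ack=100
After event 4: A_seq=212 A_ack=537 B_seq=537 B_ack=212
After event 5: A_seq=362 A_ack=537 B_seq=537 B_ack=362
After event 6: A_seq=362 A_ack=537 B_seq=537 B_ack=362
After event 7: A_seq=362 A_ack=661 B_seq=661 B_ack=362

Answer: 362 661 661 362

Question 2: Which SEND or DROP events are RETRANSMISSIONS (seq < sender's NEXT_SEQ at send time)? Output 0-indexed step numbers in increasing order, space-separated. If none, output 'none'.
Step 0: SEND seq=200 -> fresh
Step 1: SEND seq=377 -> fresh
Step 2: DROP seq=100 -> fresh
Step 3: SEND seq=190 -> fresh
Step 4: SEND seq=100 -> retransmit
Step 5: SEND seq=212 -> fresh
Step 6: SEND seq=100 -> retransmit
Step 7: SEND seq=537 -> fresh

Answer: 4 6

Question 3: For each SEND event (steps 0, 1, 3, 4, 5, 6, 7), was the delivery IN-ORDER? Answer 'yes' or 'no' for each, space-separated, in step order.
Step 0: SEND seq=200 -> in-order
Step 1: SEND seq=377 -> in-order
Step 3: SEND seq=190 -> out-of-order
Step 4: SEND seq=100 -> in-order
Step 5: SEND seq=212 -> in-order
Step 6: SEND seq=100 -> out-of-order
Step 7: SEND seq=537 -> in-order

Answer: yes yes no yes yes no yes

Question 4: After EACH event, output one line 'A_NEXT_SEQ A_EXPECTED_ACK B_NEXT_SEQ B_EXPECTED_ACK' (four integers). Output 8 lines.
100 377 377 100
100 537 537 100
190 537 537 100
212 537 537 100
212 537 537 212
362 537 537 362
362 537 537 362
362 661 661 362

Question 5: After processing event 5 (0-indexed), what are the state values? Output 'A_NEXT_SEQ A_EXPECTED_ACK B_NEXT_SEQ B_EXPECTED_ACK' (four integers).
After event 0: A_seq=100 A_ack=377 B_seq=377 B_ack=100
After event 1: A_seq=100 A_ack=537 B_seq=537 B_ack=100
After event 2: A_seq=190 A_ack=537 B_seq=537 B_ack=100
After event 3: A_seq=212 A_ack=537 B_seq=537 B_ack=100
After event 4: A_seq=212 A_ack=537 B_seq=537 B_ack=212
After event 5: A_seq=362 A_ack=537 B_seq=537 B_ack=362

362 537 537 362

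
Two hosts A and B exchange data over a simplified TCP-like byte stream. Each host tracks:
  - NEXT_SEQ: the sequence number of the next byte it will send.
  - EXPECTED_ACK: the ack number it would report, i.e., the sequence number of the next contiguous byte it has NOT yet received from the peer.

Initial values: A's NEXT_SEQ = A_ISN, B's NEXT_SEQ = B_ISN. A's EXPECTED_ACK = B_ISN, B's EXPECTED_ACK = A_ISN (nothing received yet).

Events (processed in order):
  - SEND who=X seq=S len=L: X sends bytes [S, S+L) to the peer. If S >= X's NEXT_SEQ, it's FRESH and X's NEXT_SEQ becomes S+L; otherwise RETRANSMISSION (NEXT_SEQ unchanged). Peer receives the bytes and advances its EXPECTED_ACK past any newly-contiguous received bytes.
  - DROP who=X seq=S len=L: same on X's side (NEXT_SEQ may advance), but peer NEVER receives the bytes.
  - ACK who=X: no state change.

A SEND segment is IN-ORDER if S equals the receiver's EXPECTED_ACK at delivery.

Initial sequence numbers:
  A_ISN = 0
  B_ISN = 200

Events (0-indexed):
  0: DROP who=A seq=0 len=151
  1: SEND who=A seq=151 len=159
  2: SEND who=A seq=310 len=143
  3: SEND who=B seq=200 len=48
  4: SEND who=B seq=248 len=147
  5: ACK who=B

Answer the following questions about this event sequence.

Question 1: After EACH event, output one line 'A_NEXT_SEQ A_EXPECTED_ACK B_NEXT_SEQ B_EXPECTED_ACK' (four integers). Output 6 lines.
151 200 200 0
310 200 200 0
453 200 200 0
453 248 248 0
453 395 395 0
453 395 395 0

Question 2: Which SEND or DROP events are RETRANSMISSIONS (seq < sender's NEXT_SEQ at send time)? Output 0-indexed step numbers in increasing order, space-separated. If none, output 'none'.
Step 0: DROP seq=0 -> fresh
Step 1: SEND seq=151 -> fresh
Step 2: SEND seq=310 -> fresh
Step 3: SEND seq=200 -> fresh
Step 4: SEND seq=248 -> fresh

Answer: none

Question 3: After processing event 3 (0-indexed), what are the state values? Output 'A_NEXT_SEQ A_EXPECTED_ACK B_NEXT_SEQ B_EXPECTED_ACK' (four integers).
After event 0: A_seq=151 A_ack=200 B_seq=200 B_ack=0
After event 1: A_seq=310 A_ack=200 B_seq=200 B_ack=0
After event 2: A_seq=453 A_ack=200 B_seq=200 B_ack=0
After event 3: A_seq=453 A_ack=248 B_seq=248 B_ack=0

453 248 248 0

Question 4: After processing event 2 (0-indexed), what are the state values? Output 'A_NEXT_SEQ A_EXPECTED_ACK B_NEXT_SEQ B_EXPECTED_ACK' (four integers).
After event 0: A_seq=151 A_ack=200 B_seq=200 B_ack=0
After event 1: A_seq=310 A_ack=200 B_seq=200 B_ack=0
After event 2: A_seq=453 A_ack=200 B_seq=200 B_ack=0

453 200 200 0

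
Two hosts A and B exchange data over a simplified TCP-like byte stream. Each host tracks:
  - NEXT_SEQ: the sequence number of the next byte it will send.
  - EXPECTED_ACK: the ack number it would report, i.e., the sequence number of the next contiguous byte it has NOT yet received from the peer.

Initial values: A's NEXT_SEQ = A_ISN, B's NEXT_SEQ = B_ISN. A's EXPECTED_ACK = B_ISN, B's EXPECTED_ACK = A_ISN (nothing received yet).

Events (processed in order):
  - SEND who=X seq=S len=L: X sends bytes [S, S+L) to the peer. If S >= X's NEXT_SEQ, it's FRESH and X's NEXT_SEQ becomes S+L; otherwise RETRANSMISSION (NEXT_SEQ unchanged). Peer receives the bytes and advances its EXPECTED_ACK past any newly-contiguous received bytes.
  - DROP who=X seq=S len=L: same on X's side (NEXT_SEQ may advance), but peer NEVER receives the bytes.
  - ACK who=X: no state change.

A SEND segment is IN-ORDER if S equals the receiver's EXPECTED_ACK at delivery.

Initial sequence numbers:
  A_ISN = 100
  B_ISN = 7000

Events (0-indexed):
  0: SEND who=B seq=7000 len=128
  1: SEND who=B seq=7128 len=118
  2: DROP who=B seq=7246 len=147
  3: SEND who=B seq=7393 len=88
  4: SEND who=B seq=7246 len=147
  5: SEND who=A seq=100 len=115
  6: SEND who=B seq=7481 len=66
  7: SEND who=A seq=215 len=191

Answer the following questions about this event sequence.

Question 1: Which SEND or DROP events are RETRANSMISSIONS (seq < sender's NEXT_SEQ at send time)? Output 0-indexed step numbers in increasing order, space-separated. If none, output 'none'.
Step 0: SEND seq=7000 -> fresh
Step 1: SEND seq=7128 -> fresh
Step 2: DROP seq=7246 -> fresh
Step 3: SEND seq=7393 -> fresh
Step 4: SEND seq=7246 -> retransmit
Step 5: SEND seq=100 -> fresh
Step 6: SEND seq=7481 -> fresh
Step 7: SEND seq=215 -> fresh

Answer: 4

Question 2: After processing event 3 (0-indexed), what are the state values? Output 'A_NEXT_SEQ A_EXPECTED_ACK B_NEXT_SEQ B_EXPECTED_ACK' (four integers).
After event 0: A_seq=100 A_ack=7128 B_seq=7128 B_ack=100
After event 1: A_seq=100 A_ack=7246 B_seq=7246 B_ack=100
After event 2: A_seq=100 A_ack=7246 B_seq=7393 B_ack=100
After event 3: A_seq=100 A_ack=7246 B_seq=7481 B_ack=100

100 7246 7481 100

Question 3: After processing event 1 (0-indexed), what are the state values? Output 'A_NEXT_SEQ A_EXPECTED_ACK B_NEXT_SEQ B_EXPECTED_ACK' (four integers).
After event 0: A_seq=100 A_ack=7128 B_seq=7128 B_ack=100
After event 1: A_seq=100 A_ack=7246 B_seq=7246 B_ack=100

100 7246 7246 100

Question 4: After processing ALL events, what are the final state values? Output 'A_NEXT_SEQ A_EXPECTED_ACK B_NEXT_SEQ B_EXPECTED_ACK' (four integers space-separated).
After event 0: A_seq=100 A_ack=7128 B_seq=7128 B_ack=100
After event 1: A_seq=100 A_ack=7246 B_seq=7246 B_ack=100
After event 2: A_seq=100 A_ack=7246 B_seq=7393 B_ack=100
After event 3: A_seq=100 A_ack=7246 B_seq=7481 B_ack=100
After event 4: A_seq=100 A_ack=7481 B_seq=7481 B_ack=100
After event 5: A_seq=215 A_ack=7481 B_seq=7481 B_ack=215
After event 6: A_seq=215 A_ack=7547 B_seq=7547 B_ack=215
After event 7: A_seq=406 A_ack=7547 B_seq=7547 B_ack=406

Answer: 406 7547 7547 406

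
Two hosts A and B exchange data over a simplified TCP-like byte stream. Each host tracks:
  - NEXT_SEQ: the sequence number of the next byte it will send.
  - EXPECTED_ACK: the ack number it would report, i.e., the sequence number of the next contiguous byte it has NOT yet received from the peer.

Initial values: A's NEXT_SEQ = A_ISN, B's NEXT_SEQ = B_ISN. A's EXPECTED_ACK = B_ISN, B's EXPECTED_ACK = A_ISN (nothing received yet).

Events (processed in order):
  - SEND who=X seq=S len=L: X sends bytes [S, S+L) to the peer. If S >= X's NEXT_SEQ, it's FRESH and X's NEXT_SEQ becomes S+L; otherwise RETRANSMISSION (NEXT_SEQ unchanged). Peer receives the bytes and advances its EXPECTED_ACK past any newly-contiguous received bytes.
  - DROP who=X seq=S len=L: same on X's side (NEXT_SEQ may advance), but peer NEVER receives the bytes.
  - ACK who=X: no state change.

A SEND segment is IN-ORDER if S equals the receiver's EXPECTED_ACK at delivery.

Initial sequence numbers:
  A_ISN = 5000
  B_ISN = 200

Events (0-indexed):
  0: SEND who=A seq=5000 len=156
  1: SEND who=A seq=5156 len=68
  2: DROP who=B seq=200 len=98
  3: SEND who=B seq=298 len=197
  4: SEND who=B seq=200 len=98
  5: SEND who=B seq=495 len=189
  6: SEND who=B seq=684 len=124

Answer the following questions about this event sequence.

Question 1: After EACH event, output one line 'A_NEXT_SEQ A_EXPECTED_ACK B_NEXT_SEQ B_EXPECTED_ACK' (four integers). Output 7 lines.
5156 200 200 5156
5224 200 200 5224
5224 200 298 5224
5224 200 495 5224
5224 495 495 5224
5224 684 684 5224
5224 808 808 5224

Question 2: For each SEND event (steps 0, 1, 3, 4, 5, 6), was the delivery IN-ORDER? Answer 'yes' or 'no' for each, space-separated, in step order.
Step 0: SEND seq=5000 -> in-order
Step 1: SEND seq=5156 -> in-order
Step 3: SEND seq=298 -> out-of-order
Step 4: SEND seq=200 -> in-order
Step 5: SEND seq=495 -> in-order
Step 6: SEND seq=684 -> in-order

Answer: yes yes no yes yes yes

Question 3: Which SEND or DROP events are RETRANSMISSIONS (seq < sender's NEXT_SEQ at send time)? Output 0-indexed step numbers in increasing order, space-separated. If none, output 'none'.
Step 0: SEND seq=5000 -> fresh
Step 1: SEND seq=5156 -> fresh
Step 2: DROP seq=200 -> fresh
Step 3: SEND seq=298 -> fresh
Step 4: SEND seq=200 -> retransmit
Step 5: SEND seq=495 -> fresh
Step 6: SEND seq=684 -> fresh

Answer: 4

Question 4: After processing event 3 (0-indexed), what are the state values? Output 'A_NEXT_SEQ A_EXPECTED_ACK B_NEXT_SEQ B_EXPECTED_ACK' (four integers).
After event 0: A_seq=5156 A_ack=200 B_seq=200 B_ack=5156
After event 1: A_seq=5224 A_ack=200 B_seq=200 B_ack=5224
After event 2: A_seq=5224 A_ack=200 B_seq=298 B_ack=5224
After event 3: A_seq=5224 A_ack=200 B_seq=495 B_ack=5224

5224 200 495 5224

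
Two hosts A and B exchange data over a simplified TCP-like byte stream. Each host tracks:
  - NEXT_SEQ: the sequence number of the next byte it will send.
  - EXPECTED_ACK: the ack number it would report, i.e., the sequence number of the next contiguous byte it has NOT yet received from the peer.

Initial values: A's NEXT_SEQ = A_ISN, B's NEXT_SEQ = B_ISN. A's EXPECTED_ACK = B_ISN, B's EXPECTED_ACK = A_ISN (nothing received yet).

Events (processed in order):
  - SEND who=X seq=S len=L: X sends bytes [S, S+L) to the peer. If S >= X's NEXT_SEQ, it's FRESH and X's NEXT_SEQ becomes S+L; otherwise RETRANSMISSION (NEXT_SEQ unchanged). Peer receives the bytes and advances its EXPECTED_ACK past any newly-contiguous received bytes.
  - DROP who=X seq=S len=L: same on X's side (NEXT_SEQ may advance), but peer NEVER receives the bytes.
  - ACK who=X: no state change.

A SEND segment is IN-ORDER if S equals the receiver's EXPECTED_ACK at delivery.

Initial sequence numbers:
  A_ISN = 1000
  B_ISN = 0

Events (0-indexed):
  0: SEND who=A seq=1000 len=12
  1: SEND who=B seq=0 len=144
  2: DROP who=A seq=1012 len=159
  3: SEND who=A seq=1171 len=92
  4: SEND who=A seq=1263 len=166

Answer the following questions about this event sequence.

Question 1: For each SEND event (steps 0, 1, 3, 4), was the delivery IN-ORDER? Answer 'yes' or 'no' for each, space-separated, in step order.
Answer: yes yes no no

Derivation:
Step 0: SEND seq=1000 -> in-order
Step 1: SEND seq=0 -> in-order
Step 3: SEND seq=1171 -> out-of-order
Step 4: SEND seq=1263 -> out-of-order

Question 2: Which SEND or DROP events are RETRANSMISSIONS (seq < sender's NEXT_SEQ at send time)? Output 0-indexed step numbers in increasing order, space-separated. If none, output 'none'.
Step 0: SEND seq=1000 -> fresh
Step 1: SEND seq=0 -> fresh
Step 2: DROP seq=1012 -> fresh
Step 3: SEND seq=1171 -> fresh
Step 4: SEND seq=1263 -> fresh

Answer: none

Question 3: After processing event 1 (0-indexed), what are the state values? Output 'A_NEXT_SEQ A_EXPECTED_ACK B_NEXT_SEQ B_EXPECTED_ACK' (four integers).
After event 0: A_seq=1012 A_ack=0 B_seq=0 B_ack=1012
After event 1: A_seq=1012 A_ack=144 B_seq=144 B_ack=1012

1012 144 144 1012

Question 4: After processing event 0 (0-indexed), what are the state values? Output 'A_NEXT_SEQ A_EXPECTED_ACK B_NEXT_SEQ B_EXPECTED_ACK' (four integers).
After event 0: A_seq=1012 A_ack=0 B_seq=0 B_ack=1012

1012 0 0 1012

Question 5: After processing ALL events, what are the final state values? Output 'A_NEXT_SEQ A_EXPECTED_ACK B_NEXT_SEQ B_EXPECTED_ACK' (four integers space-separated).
Answer: 1429 144 144 1012

Derivation:
After event 0: A_seq=1012 A_ack=0 B_seq=0 B_ack=1012
After event 1: A_seq=1012 A_ack=144 B_seq=144 B_ack=1012
After event 2: A_seq=1171 A_ack=144 B_seq=144 B_ack=1012
After event 3: A_seq=1263 A_ack=144 B_seq=144 B_ack=1012
After event 4: A_seq=1429 A_ack=144 B_seq=144 B_ack=1012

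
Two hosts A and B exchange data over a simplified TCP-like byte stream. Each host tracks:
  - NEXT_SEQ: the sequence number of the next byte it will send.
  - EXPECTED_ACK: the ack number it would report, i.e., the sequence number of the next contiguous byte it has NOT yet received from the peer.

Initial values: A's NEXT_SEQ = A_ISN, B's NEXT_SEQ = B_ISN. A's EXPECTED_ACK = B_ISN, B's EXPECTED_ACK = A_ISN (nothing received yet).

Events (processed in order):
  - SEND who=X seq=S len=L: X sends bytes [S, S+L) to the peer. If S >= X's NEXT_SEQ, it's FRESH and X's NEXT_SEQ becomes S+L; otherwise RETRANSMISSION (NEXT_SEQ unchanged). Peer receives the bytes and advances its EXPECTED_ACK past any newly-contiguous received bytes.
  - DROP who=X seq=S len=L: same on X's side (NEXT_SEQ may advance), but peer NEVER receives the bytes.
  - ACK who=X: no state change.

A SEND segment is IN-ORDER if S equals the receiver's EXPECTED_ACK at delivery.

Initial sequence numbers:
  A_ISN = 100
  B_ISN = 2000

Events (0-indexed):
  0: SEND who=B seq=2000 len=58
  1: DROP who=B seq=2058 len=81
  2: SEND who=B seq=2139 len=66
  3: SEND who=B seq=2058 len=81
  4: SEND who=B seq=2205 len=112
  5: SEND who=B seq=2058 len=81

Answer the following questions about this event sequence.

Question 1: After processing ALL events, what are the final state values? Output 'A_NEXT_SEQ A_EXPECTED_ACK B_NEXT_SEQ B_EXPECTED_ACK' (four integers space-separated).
After event 0: A_seq=100 A_ack=2058 B_seq=2058 B_ack=100
After event 1: A_seq=100 A_ack=2058 B_seq=2139 B_ack=100
After event 2: A_seq=100 A_ack=2058 B_seq=2205 B_ack=100
After event 3: A_seq=100 A_ack=2205 B_seq=2205 B_ack=100
After event 4: A_seq=100 A_ack=2317 B_seq=2317 B_ack=100
After event 5: A_seq=100 A_ack=2317 B_seq=2317 B_ack=100

Answer: 100 2317 2317 100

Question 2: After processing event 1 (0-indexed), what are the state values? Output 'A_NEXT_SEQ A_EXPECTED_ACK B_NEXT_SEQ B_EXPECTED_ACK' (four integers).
After event 0: A_seq=100 A_ack=2058 B_seq=2058 B_ack=100
After event 1: A_seq=100 A_ack=2058 B_seq=2139 B_ack=100

100 2058 2139 100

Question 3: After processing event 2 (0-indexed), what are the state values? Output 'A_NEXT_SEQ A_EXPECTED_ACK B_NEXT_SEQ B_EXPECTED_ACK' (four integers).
After event 0: A_seq=100 A_ack=2058 B_seq=2058 B_ack=100
After event 1: A_seq=100 A_ack=2058 B_seq=2139 B_ack=100
After event 2: A_seq=100 A_ack=2058 B_seq=2205 B_ack=100

100 2058 2205 100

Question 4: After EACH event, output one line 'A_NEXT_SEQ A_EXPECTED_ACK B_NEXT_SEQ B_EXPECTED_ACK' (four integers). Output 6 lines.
100 2058 2058 100
100 2058 2139 100
100 2058 2205 100
100 2205 2205 100
100 2317 2317 100
100 2317 2317 100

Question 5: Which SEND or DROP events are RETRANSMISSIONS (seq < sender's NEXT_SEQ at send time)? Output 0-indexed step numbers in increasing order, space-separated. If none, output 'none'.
Answer: 3 5

Derivation:
Step 0: SEND seq=2000 -> fresh
Step 1: DROP seq=2058 -> fresh
Step 2: SEND seq=2139 -> fresh
Step 3: SEND seq=2058 -> retransmit
Step 4: SEND seq=2205 -> fresh
Step 5: SEND seq=2058 -> retransmit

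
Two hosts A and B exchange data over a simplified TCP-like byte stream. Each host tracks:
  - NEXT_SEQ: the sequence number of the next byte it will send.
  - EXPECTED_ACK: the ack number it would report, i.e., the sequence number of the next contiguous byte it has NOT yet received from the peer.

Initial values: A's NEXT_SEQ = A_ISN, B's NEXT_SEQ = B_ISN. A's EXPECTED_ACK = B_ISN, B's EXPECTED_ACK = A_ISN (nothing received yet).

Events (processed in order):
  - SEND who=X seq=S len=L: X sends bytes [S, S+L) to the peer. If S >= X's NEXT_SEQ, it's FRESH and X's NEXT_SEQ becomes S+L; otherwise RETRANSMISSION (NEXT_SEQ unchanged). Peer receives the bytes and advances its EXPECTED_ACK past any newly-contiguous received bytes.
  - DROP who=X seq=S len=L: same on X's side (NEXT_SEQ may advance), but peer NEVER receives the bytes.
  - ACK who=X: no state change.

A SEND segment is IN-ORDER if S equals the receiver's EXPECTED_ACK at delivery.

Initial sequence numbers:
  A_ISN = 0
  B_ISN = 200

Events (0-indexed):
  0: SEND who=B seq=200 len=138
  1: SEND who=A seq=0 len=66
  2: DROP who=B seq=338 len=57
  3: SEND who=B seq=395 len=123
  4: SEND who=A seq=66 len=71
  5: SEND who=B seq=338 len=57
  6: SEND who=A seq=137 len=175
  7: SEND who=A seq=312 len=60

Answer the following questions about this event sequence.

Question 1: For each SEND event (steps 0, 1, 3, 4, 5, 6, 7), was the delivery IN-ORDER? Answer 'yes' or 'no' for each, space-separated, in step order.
Answer: yes yes no yes yes yes yes

Derivation:
Step 0: SEND seq=200 -> in-order
Step 1: SEND seq=0 -> in-order
Step 3: SEND seq=395 -> out-of-order
Step 4: SEND seq=66 -> in-order
Step 5: SEND seq=338 -> in-order
Step 6: SEND seq=137 -> in-order
Step 7: SEND seq=312 -> in-order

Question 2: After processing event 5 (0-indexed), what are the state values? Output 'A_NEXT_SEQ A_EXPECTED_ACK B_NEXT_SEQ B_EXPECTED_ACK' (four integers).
After event 0: A_seq=0 A_ack=338 B_seq=338 B_ack=0
After event 1: A_seq=66 A_ack=338 B_seq=338 B_ack=66
After event 2: A_seq=66 A_ack=338 B_seq=395 B_ack=66
After event 3: A_seq=66 A_ack=338 B_seq=518 B_ack=66
After event 4: A_seq=137 A_ack=338 B_seq=518 B_ack=137
After event 5: A_seq=137 A_ack=518 B_seq=518 B_ack=137

137 518 518 137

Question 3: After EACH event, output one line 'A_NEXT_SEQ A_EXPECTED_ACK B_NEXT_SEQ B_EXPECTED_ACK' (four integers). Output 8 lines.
0 338 338 0
66 338 338 66
66 338 395 66
66 338 518 66
137 338 518 137
137 518 518 137
312 518 518 312
372 518 518 372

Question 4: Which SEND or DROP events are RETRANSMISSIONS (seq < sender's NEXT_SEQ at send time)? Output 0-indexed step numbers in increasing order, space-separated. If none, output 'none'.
Answer: 5

Derivation:
Step 0: SEND seq=200 -> fresh
Step 1: SEND seq=0 -> fresh
Step 2: DROP seq=338 -> fresh
Step 3: SEND seq=395 -> fresh
Step 4: SEND seq=66 -> fresh
Step 5: SEND seq=338 -> retransmit
Step 6: SEND seq=137 -> fresh
Step 7: SEND seq=312 -> fresh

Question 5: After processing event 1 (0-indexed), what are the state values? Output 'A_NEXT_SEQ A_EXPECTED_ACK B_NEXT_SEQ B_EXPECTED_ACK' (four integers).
After event 0: A_seq=0 A_ack=338 B_seq=338 B_ack=0
After event 1: A_seq=66 A_ack=338 B_seq=338 B_ack=66

66 338 338 66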